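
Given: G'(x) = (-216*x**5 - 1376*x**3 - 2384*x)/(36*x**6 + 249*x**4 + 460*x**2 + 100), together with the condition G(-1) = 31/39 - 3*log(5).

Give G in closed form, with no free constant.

Any candidate G(x) must reproduce the stated G'(x) exactly.
A general antiderivative is -3*log(4*x**2 + 1) - 4/(3*(3*x**2/2 + 5)) + C.
The condition gives C = 31/39 - 3*log(5) - (-3*log(5) - 8/39) = 1.
So G(x) = -3*log(4*x**2 + 1) + 1 - 4/(3*(3*x**2/2 + 5)).
Check: d/dx[-3*log(4*x**2 + 1) + 1 - 4/(3*(3*x**2/2 + 5))] = (-216*x**5 - 1376*x**3 - 2384*x)/(36*x**6 + 249*x**4 + 460*x**2 + 100) = G'(x).

G(x) = -3*log(4*x**2 + 1) + 1 - 4/(3*(3*x**2/2 + 5))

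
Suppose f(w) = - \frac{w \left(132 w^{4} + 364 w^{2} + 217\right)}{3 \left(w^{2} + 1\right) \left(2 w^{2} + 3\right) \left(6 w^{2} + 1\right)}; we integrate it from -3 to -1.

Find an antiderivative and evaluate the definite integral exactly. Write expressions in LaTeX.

Differentiate the proposed F(w) back; it has to land on f(w) exactly.
F(w) = - \frac{\log{\left(w^{2} + 1 \right)}}{2} + \frac{2 \log{\left(w^{2} + \frac{3}{2} \right)}}{3} - 2 \log{\left(2 w^{2} + \frac{1}{3} \right)} is an antiderivative of f.
Check: d/dw[- \frac{\log{\left(w^{2} + 1 \right)}}{2} + \frac{2 \log{\left(w^{2} + \frac{3}{2} \right)}}{3} - 2 \log{\left(2 w^{2} + \frac{1}{3} \right)}] = \frac{- 132 w^{5} - 364 w^{3} - 217 w}{36 w^{6} + 96 w^{4} + 69 w^{2} + 9}, which equals f(w).
F(-1) = - 2 \log{\left(\frac{7}{3} \right)} - \frac{\log{\left(2 \right)}}{2} + \frac{2 \log{\left(\frac{5}{2} \right)}}{3}; F(-3) = - 2 \log{\left(\frac{55}{3} \right)} - \frac{\log{\left(10 \right)}}{2} + \frac{2 \log{\left(\frac{21}{2} \right)}}{3}.
Integral = F(-1) - F(-3) = - 2 \log{\left(\frac{7}{3} \right)} - \frac{2 \log{\left(\frac{21}{2} \right)}}{3} - \frac{\log{\left(6 \right)}}{2} + \frac{2 \log{\left(\frac{5}{2} \right)}}{3} + \frac{\log{\left(30 \right)}}{2} + 2 \log{\left(\frac{55}{3} \right)}.

Antiderivative: F(w) = - \frac{\log{\left(w^{2} + 1 \right)}}{2} + \frac{2 \log{\left(w^{2} + \frac{3}{2} \right)}}{3} - 2 \log{\left(2 w^{2} + \frac{1}{3} \right)}; value = - 2 \log{\left(\frac{7}{3} \right)} - \frac{2 \log{\left(\frac{21}{2} \right)}}{3} - \frac{\log{\left(6 \right)}}{2} + \frac{2 \log{\left(\frac{5}{2} \right)}}{3} + \frac{\log{\left(30 \right)}}{2} + 2 \log{\left(\frac{55}{3} \right)}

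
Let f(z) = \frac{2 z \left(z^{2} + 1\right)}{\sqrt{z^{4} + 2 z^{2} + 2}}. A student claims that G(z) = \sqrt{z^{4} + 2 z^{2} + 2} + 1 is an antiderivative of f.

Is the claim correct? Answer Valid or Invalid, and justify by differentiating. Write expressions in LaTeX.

Valid: G'(z) = f(z).

d/dz[G] = \frac{2 z^{3} + 2 z}{\sqrt{z^{4} + 2 z^{2} + 2}}
This equals f(z) exactly, so the claim holds.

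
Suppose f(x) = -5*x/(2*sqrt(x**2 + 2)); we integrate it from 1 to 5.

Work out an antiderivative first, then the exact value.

f matches the chain-rule pattern g'(h)*h' with inner function h(x) = x**2 + 2; substituting u = h(x) collapses the integral.
F(x) = -5*sqrt(x**2 + 2)/2 is an antiderivative of f.
Check: d/dx[-5*sqrt(x**2 + 2)/2] = -5*x/(2*sqrt(x**2 + 2)) = f(x).
F(5) = -15*sqrt(3)/2; F(1) = -5*sqrt(3)/2.
Integral = F(5) - F(1) = -5*sqrt(3).

Antiderivative: F(x) = -5*sqrt(x**2 + 2)/2; value = -5*sqrt(3)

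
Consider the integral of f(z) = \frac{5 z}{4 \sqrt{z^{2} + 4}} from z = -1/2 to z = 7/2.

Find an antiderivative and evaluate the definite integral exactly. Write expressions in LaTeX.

f matches the chain-rule pattern g'(h)*h' with inner function h(z) = z^{2} + 4; substituting u = h(z) collapses the integral.
F(z) = \frac{5 \sqrt{z^{2} + 4}}{4} is an antiderivative of f.
Check: d/dz[\frac{5 \sqrt{z^{2} + 4}}{4}] = \frac{5 z}{4 \sqrt{z^{2} + 4}} = f(z).
F(7/2) = \frac{5 \sqrt{65}}{8}; F(-1/2) = \frac{5 \sqrt{17}}{8}.
Integral = F(7/2) - F(-1/2) = - \frac{5 \sqrt{17}}{8} + \frac{5 \sqrt{65}}{8}.

Antiderivative: F(z) = \frac{5 \sqrt{z^{2} + 4}}{4}; value = - \frac{5 \sqrt{17}}{8} + \frac{5 \sqrt{65}}{8}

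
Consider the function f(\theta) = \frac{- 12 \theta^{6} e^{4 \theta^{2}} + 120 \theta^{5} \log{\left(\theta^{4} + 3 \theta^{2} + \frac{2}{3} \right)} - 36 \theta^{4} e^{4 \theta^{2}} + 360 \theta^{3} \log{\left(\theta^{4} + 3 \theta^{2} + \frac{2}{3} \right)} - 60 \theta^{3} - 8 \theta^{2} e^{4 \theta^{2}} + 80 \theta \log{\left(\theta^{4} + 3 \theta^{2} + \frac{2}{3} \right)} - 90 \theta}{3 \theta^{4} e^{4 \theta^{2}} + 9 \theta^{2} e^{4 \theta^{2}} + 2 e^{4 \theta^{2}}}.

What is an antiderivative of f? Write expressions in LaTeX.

An antiderivative is F(\theta) = \frac{\left(- 4 \theta^{3} e^{4 \theta^{2}} - 15 \log{\left(\theta^{4} + 3 \theta^{2} + \frac{2}{3} \right)}\right) e^{- 4 \theta^{2}}}{3}.

For F(\theta) to be correct the identity F'(\theta) - f(\theta) = 0 must hold.
Check: d/d\theta[\frac{\left(- 4 \theta^{3} e^{4 \theta^{2}} - 15 \log{\left(\theta^{4} + 3 \theta^{2} + \frac{2}{3} \right)}\right) e^{- 4 \theta^{2}}}{3}] = \frac{- 12 \theta^{6} e^{4 \theta^{2}} + 120 \theta^{5} \log{\left(\theta^{4} + 3 \theta^{2} + \frac{2}{3} \right)} - 36 \theta^{4} e^{4 \theta^{2}} + 360 \theta^{3} \log{\left(\theta^{4} + 3 \theta^{2} + \frac{2}{3} \right)} - 60 \theta^{3} - 8 \theta^{2} e^{4 \theta^{2}} + 80 \theta \log{\left(\theta^{4} + 3 \theta^{2} + \frac{2}{3} \right)} - 90 \theta}{3 \theta^{4} e^{4 \theta^{2}} + 9 \theta^{2} e^{4 \theta^{2}} + 2 e^{4 \theta^{2}}} = f(\theta).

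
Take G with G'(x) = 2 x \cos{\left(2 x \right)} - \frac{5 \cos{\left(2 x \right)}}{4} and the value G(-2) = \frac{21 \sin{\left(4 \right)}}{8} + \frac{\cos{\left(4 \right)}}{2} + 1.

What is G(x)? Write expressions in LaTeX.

G(x) = x \sin{\left(2 x \right)} - \frac{5 \sin{\left(2 x \right)}}{8} + \frac{\cos{\left(2 x \right)}}{2} + 1

The integrand splits into summands that can be handled one at a time.
A general antiderivative is x \sin{\left(2 x \right)} - \frac{5 \sin{\left(2 x \right)}}{8} + \frac{\cos{\left(2 x \right)}}{2} + C.
The condition gives C = \frac{21 \sin{\left(4 \right)}}{8} + \frac{\cos{\left(4 \right)}}{2} + 1 - (\frac{21 \sin{\left(4 \right)}}{8} + \frac{\cos{\left(4 \right)}}{2}) = 1.
So G(x) = x \sin{\left(2 x \right)} - \frac{5 \sin{\left(2 x \right)}}{8} + \frac{\cos{\left(2 x \right)}}{2} + 1.
Check: d/dx[x \sin{\left(2 x \right)} - \frac{5 \sin{\left(2 x \right)}}{8} + \frac{\cos{\left(2 x \right)}}{2} + 1] = 2 x \cos{\left(2 x \right)} - \frac{5 \cos{\left(2 x \right)}}{4} = G'(x).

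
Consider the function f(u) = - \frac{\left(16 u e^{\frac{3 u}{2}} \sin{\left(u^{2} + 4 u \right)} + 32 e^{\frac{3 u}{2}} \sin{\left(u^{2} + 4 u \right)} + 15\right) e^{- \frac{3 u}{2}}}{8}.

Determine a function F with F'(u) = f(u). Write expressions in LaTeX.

An antiderivative F(u) passes only if d/du[F] lands on f(u) exactly.
Check: d/du[\frac{\left(4 e^{\frac{3 u}{2}} \cos{\left(u^{2} + 4 u \right)} + 5\right) e^{- \frac{3 u}{2}}}{4}] = \frac{\left(- 16 u e^{\frac{3 u}{2}} \sin{\left(u^{2} + 4 u \right)} - 32 e^{\frac{3 u}{2}} \sin{\left(u^{2} + 4 u \right)} - 15\right) e^{- \frac{3 u}{2}}}{8}, which equals f(u).

An antiderivative is F(u) = \frac{\left(4 e^{\frac{3 u}{2}} \cos{\left(u^{2} + 4 u \right)} + 5\right) e^{- \frac{3 u}{2}}}{4}.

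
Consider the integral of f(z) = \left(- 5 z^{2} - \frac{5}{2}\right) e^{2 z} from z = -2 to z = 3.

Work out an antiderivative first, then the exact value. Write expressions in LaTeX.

Recognize the product-rule pattern: f = u'v + uv' with u = - \frac{5 z^{2}}{2} + \frac{5 z}{2} - \frac{5}{2}, v = e^{2 z}, so integration by parts undoes it.
F(z) = \frac{\left(- 5 z^{2} + 5 z - 5\right) e^{2 z}}{2} is an antiderivative of f.
Check: d/dz[\frac{\left(- 5 z^{2} + 5 z - 5\right) e^{2 z}}{2}] = - 5 z^{2} e^{2 z} - \frac{5 e^{2 z}}{2}, which equals f(z).
F(3) = - \frac{35 e^{6}}{2}; F(-2) = - \frac{35}{2 e^{4}}.
Integral = F(3) - F(-2) = - \frac{35 e^{6}}{2} + \frac{35}{2 e^{4}}.

Antiderivative: F(z) = \frac{\left(- 5 z^{2} + 5 z - 5\right) e^{2 z}}{2}; value = - \frac{35 e^{6}}{2} + \frac{35}{2 e^{4}}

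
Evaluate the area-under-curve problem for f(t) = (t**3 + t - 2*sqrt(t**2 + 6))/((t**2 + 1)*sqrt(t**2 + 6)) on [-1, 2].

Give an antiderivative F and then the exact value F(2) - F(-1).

Antiderivative: F(t) = sqrt(t**2 + 6) - 2*atan(t); value = -sqrt(7) - 2*atan(2) - pi/2 + sqrt(10)

For F(t) to be correct the identity F'(t) - f(t) = 0 must hold.
F(t) = sqrt(t**2 + 6) - 2*atan(t) is an antiderivative of f.
Check: d/dt[sqrt(t**2 + 6) - 2*atan(t)] = (t**3 + t - 2*sqrt(t**2 + 6))/(t**2*sqrt(t**2 + 6) + sqrt(t**2 + 6)), which equals f(t).
F(2) = -2*atan(2) + sqrt(10); F(-1) = pi/2 + sqrt(7).
Integral = F(2) - F(-1) = -sqrt(7) - 2*atan(2) - pi/2 + sqrt(10).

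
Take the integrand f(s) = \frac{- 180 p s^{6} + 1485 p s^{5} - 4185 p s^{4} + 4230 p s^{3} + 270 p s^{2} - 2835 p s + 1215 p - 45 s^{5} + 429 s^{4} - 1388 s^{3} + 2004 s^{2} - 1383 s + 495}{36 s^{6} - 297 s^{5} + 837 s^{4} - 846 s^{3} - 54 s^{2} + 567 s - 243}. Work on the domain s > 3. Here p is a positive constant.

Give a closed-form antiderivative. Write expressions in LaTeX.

Any candidate F(s) must reproduce f(s) exactly when differentiated.
Check: d/ds[\frac{- 180 p s \left(s - 3\right) \left(s - 1\right)^{2} - 8 s - 45 \left(s - 3\right) \left(s - 1\right)^{2} \log{\left(4 s + 3 \right)} - 24 \left(s - 1\right)^{2} + 24}{36 \left(s - 3\right) \left(s - 1\right)^{2}}] = \frac{- 180 p s^{6} + 1485 p s^{5} - 4185 p s^{4} + 4230 p s^{3} + 270 p s^{2} - 2835 p s + 1215 p - 45 s^{5} + 429 s^{4} - 1388 s^{3} + 2004 s^{2} - 1383 s + 495}{36 s^{6} - 297 s^{5} + 837 s^{4} - 846 s^{3} - 54 s^{2} + 567 s - 243} = f(s).

An antiderivative is F(s) = \frac{- 180 p s \left(s - 3\right) \left(s - 1\right)^{2} - 8 s - 45 \left(s - 3\right) \left(s - 1\right)^{2} \log{\left(4 s + 3 \right)} - 24 \left(s - 1\right)^{2} + 24}{36 \left(s - 3\right) \left(s - 1\right)^{2}}.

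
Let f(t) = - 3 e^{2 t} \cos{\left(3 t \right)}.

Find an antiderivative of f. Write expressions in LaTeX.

A candidate is checked by its d/dt: the result must match f(t).
Check: d/dt[\frac{3 \left(- 3 \sin{\left(3 t \right)} - 2 \cos{\left(3 t \right)}\right) e^{2 t}}{13}] = - 3 e^{2 t} \cos{\left(3 t \right)} = f(t).

An antiderivative is F(t) = \frac{3 \left(- 3 \sin{\left(3 t \right)} - 2 \cos{\left(3 t \right)}\right) e^{2 t}}{13}.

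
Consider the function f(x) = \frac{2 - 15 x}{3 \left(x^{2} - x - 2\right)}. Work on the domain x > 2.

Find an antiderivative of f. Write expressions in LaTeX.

The denominator factors as 3 \left(x - 2\right) \left(x + 1\right); partial fractions split f into directly integrable pieces: - \frac{17}{9 \left(x + 1\right)} - \frac{28}{9 \left(x - 2\right)}.
Check: d/dx[- \frac{28 \log{\left(x - 2 \right)} + 17 \log{\left(x + 1 \right)}}{9}] = \frac{2 - 15 x}{3 x^{2} - 3 x - 6}, which equals f(x).

An antiderivative is F(x) = - \frac{28 \log{\left(x - 2 \right)} + 17 \log{\left(x + 1 \right)}}{9}.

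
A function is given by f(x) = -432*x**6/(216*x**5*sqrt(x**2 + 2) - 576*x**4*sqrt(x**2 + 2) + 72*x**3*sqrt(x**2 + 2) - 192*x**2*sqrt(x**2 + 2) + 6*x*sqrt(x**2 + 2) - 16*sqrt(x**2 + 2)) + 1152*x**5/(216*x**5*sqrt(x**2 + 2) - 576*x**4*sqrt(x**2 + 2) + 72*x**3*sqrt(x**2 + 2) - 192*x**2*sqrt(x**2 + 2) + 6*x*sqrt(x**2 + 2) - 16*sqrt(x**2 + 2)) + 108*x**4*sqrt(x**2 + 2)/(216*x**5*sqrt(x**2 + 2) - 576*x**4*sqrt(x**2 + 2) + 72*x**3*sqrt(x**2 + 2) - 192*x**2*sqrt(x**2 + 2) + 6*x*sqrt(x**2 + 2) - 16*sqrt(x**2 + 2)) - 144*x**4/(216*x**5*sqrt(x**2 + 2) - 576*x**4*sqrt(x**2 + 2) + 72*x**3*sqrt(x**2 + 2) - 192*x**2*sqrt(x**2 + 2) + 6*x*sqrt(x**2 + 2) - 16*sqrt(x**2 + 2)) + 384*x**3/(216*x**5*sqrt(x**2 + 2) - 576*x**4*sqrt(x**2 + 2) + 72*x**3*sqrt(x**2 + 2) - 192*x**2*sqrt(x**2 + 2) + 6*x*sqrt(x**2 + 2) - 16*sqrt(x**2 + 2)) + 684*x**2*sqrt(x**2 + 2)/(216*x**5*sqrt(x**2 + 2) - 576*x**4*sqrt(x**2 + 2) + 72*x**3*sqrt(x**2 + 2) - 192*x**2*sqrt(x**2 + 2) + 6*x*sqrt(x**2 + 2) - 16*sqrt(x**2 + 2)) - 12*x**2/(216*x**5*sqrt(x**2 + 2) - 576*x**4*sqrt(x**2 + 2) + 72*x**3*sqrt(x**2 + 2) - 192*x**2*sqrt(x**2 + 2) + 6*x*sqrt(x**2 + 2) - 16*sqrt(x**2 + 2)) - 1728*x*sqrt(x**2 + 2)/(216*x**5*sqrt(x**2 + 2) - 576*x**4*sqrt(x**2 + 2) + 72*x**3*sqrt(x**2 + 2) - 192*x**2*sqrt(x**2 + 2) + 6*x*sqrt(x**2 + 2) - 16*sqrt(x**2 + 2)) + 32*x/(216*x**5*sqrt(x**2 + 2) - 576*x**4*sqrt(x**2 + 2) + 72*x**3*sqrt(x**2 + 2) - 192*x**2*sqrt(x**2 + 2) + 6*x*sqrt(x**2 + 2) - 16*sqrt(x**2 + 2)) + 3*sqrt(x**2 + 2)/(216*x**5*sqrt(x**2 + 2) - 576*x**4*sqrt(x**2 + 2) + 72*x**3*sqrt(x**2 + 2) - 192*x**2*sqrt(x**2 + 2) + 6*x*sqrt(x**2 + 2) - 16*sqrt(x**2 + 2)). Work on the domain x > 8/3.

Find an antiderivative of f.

The integrand splits into summands that can be handled one at a time.
Check: d/dx[-2*sqrt(x**2 + 2) + log(3*x/2 - 4)/2 - 3/(2*x**2 + 1/3)] = (-432*x**6 + 1152*x**5 + 108*x**4*sqrt(x**2 + 2) - 144*x**4 + 384*x**3 + 684*x**2*sqrt(x**2 + 2) - 12*x**2 - 1728*x*sqrt(x**2 + 2) + 32*x + 3*sqrt(x**2 + 2))/(216*x**5*sqrt(x**2 + 2) - 576*x**4*sqrt(x**2 + 2) + 72*x**3*sqrt(x**2 + 2) - 192*x**2*sqrt(x**2 + 2) + 6*x*sqrt(x**2 + 2) - 16*sqrt(x**2 + 2)), which equals f(x).

An antiderivative is F(x) = -2*sqrt(x**2 + 2) + log(3*x/2 - 4)/2 - 3/(2*x**2 + 1/3).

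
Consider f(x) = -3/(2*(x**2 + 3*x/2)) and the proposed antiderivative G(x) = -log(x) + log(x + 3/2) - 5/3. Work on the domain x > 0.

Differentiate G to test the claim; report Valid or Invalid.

d/dx[G] = -3/(2*x**2 + 3*x)
This equals f(x) exactly, so the claim holds.

Valid - the claim checks out under differentiation.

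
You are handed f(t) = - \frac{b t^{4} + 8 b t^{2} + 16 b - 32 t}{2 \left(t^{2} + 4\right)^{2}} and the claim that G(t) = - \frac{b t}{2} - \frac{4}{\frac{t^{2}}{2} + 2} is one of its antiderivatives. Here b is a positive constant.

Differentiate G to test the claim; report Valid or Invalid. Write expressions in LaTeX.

d/dt[G] = \frac{- b t^{4} - 8 b t^{2} - 16 b + 32 t}{2 t^{4} + 16 t^{2} + 32}
This equals f(t) exactly, so the claim holds.

Valid. The derivative of G reproduces f.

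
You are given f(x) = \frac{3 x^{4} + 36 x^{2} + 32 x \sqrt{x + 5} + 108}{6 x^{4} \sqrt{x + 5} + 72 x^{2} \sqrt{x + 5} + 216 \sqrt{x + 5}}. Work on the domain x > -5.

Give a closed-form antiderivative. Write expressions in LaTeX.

Recover f(x) by differentiating a candidate F(x); any mismatch rules it out.
Check: d/dx[\sqrt{x + 5} - \frac{4}{\frac{3 x^{2}}{2} + 9}] = \frac{3 x^{4} + 36 x^{2} + 32 x \sqrt{x + 5} + 108}{6 x^{4} \sqrt{x + 5} + 72 x^{2} \sqrt{x + 5} + 216 \sqrt{x + 5}} = f(x).

An antiderivative is F(x) = \sqrt{x + 5} - \frac{4}{\frac{3 x^{2}}{2} + 9}.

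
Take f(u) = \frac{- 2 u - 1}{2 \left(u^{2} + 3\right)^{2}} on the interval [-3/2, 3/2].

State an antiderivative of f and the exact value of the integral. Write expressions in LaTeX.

Antiderivative: F(u) = \frac{- 3 u - \sqrt{3} \left(u^{2} + 3\right) \operatorname{atan}{\left(\frac{\sqrt{3} u}{3} \right)} + 18}{36 \left(u^{2} + 3\right)}; value = - \frac{\sqrt{3} \operatorname{atan}{\left(\frac{\sqrt{3}}{2} \right)}}{18} - \frac{1}{21}

Since d/du undoes antidifferentiation here, F'(u) = f(u) is required of F(u).
F(u) = \frac{- 3 u - \sqrt{3} \left(u^{2} + 3\right) \operatorname{atan}{\left(\frac{\sqrt{3} u}{3} \right)} + 18}{36 \left(u^{2} + 3\right)} is an antiderivative of f.
Check: d/du[\frac{- 3 u - \sqrt{3} \left(u^{2} + 3\right) \operatorname{atan}{\left(\frac{\sqrt{3} u}{3} \right)} + 18}{36 \left(u^{2} + 3\right)}] = \frac{- 2 u - 1}{2 u^{4} + 12 u^{2} + 18}, which equals f(u).
F(3/2) = - \frac{\sqrt{3} \operatorname{atan}{\left(\frac{\sqrt{3}}{2} \right)}}{36} + \frac{1}{14}; F(-3/2) = \frac{\sqrt{3} \operatorname{atan}{\left(\frac{\sqrt{3}}{2} \right)}}{36} + \frac{5}{42}.
Integral = F(3/2) - F(-3/2) = - \frac{\sqrt{3} \operatorname{atan}{\left(\frac{\sqrt{3}}{2} \right)}}{18} - \frac{1}{21}.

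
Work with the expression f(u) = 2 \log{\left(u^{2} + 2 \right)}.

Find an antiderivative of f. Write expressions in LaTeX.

An antiderivative is F(u) = 2 \left(u \log{\left(u^{2} + 2 \right)} - 2 u + 2 \sqrt{2} \operatorname{atan}{\left(\frac{\sqrt{2} u}{2} \right)}\right).

A first test for any F(u): its u-derivative must equal f(u) identically.
Check: d/du[2 \left(u \log{\left(u^{2} + 2 \right)} - 2 u + 2 \sqrt{2} \operatorname{atan}{\left(\frac{\sqrt{2} u}{2} \right)}\right)] = 2 \log{\left(u^{2} + 2 \right)} = f(u).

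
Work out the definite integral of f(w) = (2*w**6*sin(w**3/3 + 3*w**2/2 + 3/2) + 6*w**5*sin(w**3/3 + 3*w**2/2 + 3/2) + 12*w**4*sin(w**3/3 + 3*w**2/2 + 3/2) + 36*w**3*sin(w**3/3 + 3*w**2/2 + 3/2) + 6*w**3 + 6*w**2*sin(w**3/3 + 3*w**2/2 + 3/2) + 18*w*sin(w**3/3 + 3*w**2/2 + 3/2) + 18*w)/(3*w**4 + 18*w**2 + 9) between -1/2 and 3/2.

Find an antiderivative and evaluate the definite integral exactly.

Check any antiderivative F(w) by computing F'(w) and comparing it with f(w).
F(w) = log(w**4/2 + 3*w**2 + 3/2)/2 - 2*cos(w**3/3 + 3*w**2/2 + 3/2)/3 is an antiderivative of f.
Check: d/dw[log(w**4/2 + 3*w**2 + 3/2)/2 - 2*cos(w**3/3 + 3*w**2/2 + 3/2)/3] = (2*w**6*sin(w**3/3 + 3*w**2/2 + 3/2) + 6*w**5*sin(w**3/3 + 3*w**2/2 + 3/2) + 12*w**4*sin(w**3/3 + 3*w**2/2 + 3/2) + 36*w**3*sin(w**3/3 + 3*w**2/2 + 3/2) + 6*w**3 + 6*w**2*sin(w**3/3 + 3*w**2/2 + 3/2) + 18*w*sin(w**3/3 + 3*w**2/2 + 3/2) + 18*w)/(3*w**4 + 18*w**2 + 9) = f(w).
F(3/2) = -2*cos(6)/3 + log(345/32)/2; F(-1/2) = -2*cos(11/6)/3 + log(73/32)/2.
Integral = F(3/2) - F(-1/2) = -2*cos(6)/3 - log(73/32)/2 + 2*cos(11/6)/3 + log(345/32)/2.

Antiderivative: F(w) = log(w**4/2 + 3*w**2 + 3/2)/2 - 2*cos(w**3/3 + 3*w**2/2 + 3/2)/3; value = -2*cos(6)/3 - log(73/32)/2 + 2*cos(11/6)/3 + log(345/32)/2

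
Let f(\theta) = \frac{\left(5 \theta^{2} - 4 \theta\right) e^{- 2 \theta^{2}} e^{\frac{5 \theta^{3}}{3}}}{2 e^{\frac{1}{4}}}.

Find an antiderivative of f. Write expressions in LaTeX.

f matches the chain-rule pattern g'(h)*h' with inner function h(\theta) = \frac{5 \theta^{3}}{3} - 2 \theta^{2} - \frac{1}{4}; substituting u = h(\theta) collapses the integral.
Check: d/d\theta[\frac{e^{- 2 \theta^{2}} e^{\frac{5 \theta^{3}}{3}}}{2 e^{\frac{1}{4}}}] = \frac{\left(5 \theta^{2} e^{\frac{5 \theta^{3}}{3}} - 4 \theta e^{\frac{5 \theta^{3}}{3}}\right) e^{- 2 \theta^{2}}}{2 e^{\frac{1}{4}}}, which equals f(\theta).

An antiderivative is F(\theta) = \frac{e^{- 2 \theta^{2}} e^{\frac{5 \theta^{3}}{3}}}{2 e^{\frac{1}{4}}}.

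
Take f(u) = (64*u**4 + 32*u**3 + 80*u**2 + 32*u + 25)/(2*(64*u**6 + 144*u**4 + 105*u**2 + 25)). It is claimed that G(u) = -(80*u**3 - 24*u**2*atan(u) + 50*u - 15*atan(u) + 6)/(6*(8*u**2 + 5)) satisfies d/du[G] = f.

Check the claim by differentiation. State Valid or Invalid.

d/du[G] = (-640*u**6 - 1248*u**4 + 96*u**3 - 810*u**2 + 96*u - 175)/(384*u**6 + 864*u**4 + 630*u**2 + 150)
d/du[G] - f(u) = -5/3 != 0.

Invalid: d/du[G] - f = -5/3, which is not 0.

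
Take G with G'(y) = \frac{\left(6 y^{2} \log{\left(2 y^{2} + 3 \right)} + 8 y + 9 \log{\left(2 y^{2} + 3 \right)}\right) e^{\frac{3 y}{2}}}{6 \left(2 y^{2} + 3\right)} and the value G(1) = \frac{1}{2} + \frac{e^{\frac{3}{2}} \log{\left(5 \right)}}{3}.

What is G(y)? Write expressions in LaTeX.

G(y) = \frac{e^{\frac{3 y}{2}} \log{\left(2 y^{2} + 3 \right)}}{3} + \frac{1}{2}

G'(y) has the shape u'v + uv' for u = \frac{e^{\frac{3 y}{2}}}{3} and v = \log{\left(2 y^{2} + 3 \right)} — it is the derivative of the product u*v.
A general antiderivative is \frac{e^{\frac{3 y}{2}} \log{\left(2 y^{2} + 3 \right)}}{3} + C.
The condition gives C = \frac{1}{2} + \frac{e^{\frac{3}{2}} \log{\left(5 \right)}}{3} - (\frac{e^{\frac{3}{2}} \log{\left(5 \right)}}{3}) = \frac{1}{2}.
So G(y) = \frac{e^{\frac{3 y}{2}} \log{\left(2 y^{2} + 3 \right)}}{3} + \frac{1}{2}.
Check: d/dy[\frac{e^{\frac{3 y}{2}} \log{\left(2 y^{2} + 3 \right)}}{3} + \frac{1}{2}] = \frac{6 y^{2} e^{\frac{3 y}{2}} \log{\left(2 y^{2} + 3 \right)} + 8 y e^{\frac{3 y}{2}} + 9 e^{\frac{3 y}{2}} \log{\left(2 y^{2} + 3 \right)}}{12 y^{2} + 18}, which equals G'(y).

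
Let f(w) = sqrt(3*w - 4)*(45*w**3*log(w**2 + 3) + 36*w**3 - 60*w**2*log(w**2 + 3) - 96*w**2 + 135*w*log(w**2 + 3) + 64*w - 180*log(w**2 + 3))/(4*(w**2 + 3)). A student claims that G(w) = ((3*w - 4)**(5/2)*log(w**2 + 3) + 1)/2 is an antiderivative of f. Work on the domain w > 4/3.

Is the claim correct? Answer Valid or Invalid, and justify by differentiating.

Valid: G'(w) = f(w).

d/dw[G] = (45*w**3*sqrt(3*w - 4)*log(w**2 + 3) + 36*w**3*sqrt(3*w - 4) - 60*w**2*sqrt(3*w - 4)*log(w**2 + 3) - 96*w**2*sqrt(3*w - 4) + 135*w*sqrt(3*w - 4)*log(w**2 + 3) + 64*w*sqrt(3*w - 4) - 180*sqrt(3*w - 4)*log(w**2 + 3))/(4*w**2 + 12)
This equals f(w) exactly, so the claim holds.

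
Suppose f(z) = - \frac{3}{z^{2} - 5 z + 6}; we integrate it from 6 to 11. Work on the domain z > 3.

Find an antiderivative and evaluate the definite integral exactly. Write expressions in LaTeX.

Factor the denominator (\left(z - 3\right) \left(z - 2\right)) and decompose: f = \frac{3}{z - 2} - \frac{3}{z - 3}; each piece integrates to a log, atan, or power term.
F(z) = 3 \left(- \log{\left(z - 3 \right)} + \log{\left(z - 2 \right)}\right) is an antiderivative of f.
Check: d/dz[3 \left(- \log{\left(z - 3 \right)} + \log{\left(z - 2 \right)}\right)] = - \frac{3}{z^{2} - 5 z + 6} = f(z).
F(11) = - 3 \log{\left(8 \right)} + 3 \log{\left(9 \right)}; F(6) = - 3 \log{\left(3 \right)} + 3 \log{\left(4 \right)}.
Integral = F(11) - F(6) = - 3 \log{\left(8 \right)} - 3 \log{\left(4 \right)} + 3 \log{\left(3 \right)} + 3 \log{\left(9 \right)}.

Antiderivative: F(z) = 3 \left(- \log{\left(z - 3 \right)} + \log{\left(z - 2 \right)}\right); value = - 3 \log{\left(8 \right)} - 3 \log{\left(4 \right)} + 3 \log{\left(3 \right)} + 3 \log{\left(9 \right)}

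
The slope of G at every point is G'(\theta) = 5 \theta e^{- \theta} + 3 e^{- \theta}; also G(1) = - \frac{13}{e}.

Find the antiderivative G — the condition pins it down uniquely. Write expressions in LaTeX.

G'(\theta) has the shape u'v + uv' for u = - 5 \theta - 8 and v = e^{- \theta} — it is the derivative of the product u*v.
A general antiderivative is \left(- 5 \theta - 8\right) e^{- \theta} + C.
The condition gives C = - \frac{13}{e} - (- \frac{13}{e}) = 0.
So G(\theta) = \left(- 5 \theta - 8\right) e^{- \theta}.
Check: d/d\theta[\left(- 5 \theta - 8\right) e^{- \theta}] = \left(5 \theta + 3\right) e^{- \theta}, which equals G'(\theta).

G(\theta) = \left(- 5 \theta - 8\right) e^{- \theta}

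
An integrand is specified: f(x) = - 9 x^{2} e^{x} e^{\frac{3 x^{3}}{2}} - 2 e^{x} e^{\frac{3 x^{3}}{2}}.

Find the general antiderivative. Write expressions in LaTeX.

F(x) = - 2 e^{x} e^{\frac{3 x^{3}}{2}} + C

f matches the chain-rule pattern g'(h)*h' with inner function h(x) = \frac{3 x^{3}}{2} + x; substituting u = h(x) collapses the integral.
Check: d/dx[- 2 e^{x} e^{\frac{3 x^{3}}{2}}] = - 9 x^{2} e^{x} e^{\frac{3 x^{3}}{2}} - 2 e^{x} e^{\frac{3 x^{3}}{2}} = f(x).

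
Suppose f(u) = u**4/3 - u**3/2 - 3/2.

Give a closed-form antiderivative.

An antiderivative is F(u) = u**5/15 - u**4/8 - 3*u/2.

Integrate term by term and add the pieces.
Check: d/du[u**5/15 - u**4/8 - 3*u/2] = u**4/3 - u**3/2 - 3/2 = f(u).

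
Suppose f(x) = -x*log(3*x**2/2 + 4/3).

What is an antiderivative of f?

Check any antiderivative F(x) by computing F'(x) and comparing it with f(x).
Check: d/dx[(-9*x**2*log(3*x**2/2 + 4/3) + 9*x**2 - 8*log(9*x**2 + 8))/18] = -x*log(9*x**2 + 8) + x*log(6), which equals f(x).

An antiderivative is F(x) = (-9*x**2*log(3*x**2/2 + 4/3) + 9*x**2 - 8*log(9*x**2 + 8))/18.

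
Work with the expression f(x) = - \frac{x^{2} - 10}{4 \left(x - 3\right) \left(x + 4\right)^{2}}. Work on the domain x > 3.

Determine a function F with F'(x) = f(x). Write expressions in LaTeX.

An antiderivative is F(x) = \frac{\log{\left(x - 3 \right)}}{196} - \frac{25 \log{\left(x + 4 \right)}}{98} - \frac{3}{14 x + 56}.

The denominator factors as 4 \left(x - 3\right) \left(x + 4\right)^{2}; partial fractions split f into directly integrable pieces: - \frac{25}{98 \left(x + 4\right)} + \frac{3}{14 \left(x + 4\right)^{2}} + \frac{1}{196 \left(x - 3\right)}.
Check: d/dx[\frac{\log{\left(x - 3 \right)}}{196} - \frac{25 \log{\left(x + 4 \right)}}{98} - \frac{3}{14 x + 56}] = \frac{10 - x^{2}}{4 x^{3} + 20 x^{2} - 32 x - 192}, which equals f(x).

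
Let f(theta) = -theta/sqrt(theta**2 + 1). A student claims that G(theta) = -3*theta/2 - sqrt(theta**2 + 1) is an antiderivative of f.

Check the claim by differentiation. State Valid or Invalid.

Invalid: d/dtheta[G] - f = -3/2, which is not 0.

d/dtheta[G] = (-2*theta - 3*sqrt(theta**2 + 1))/(2*sqrt(theta**2 + 1))
d/dtheta[G] - f(theta) = -3/2 != 0.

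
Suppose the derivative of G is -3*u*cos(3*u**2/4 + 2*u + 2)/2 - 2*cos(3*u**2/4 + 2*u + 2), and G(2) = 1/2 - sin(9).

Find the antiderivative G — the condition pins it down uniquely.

The substitution w = 3*u**2/4 + 2*u + 2 works: G'(u) is exactly (dG/dw)*(dw/du) for that inner function.
A general antiderivative is -sin(3*u**2/4 + 2*u + 2) + C.
The condition gives C = 1/2 - sin(9) - (-sin(9)) = 1/2.
So G(u) = -(2*sin(3*u**2/4 + 2*u + 2) - 1)/2.
Check: d/du[-(2*sin(3*u**2/4 + 2*u + 2) - 1)/2] = -3*u*cos(3*u**2/4 + 2*u + 2)/2 - 2*cos(3*u**2/4 + 2*u + 2) = G'(u).

G(u) = -(2*sin(3*u**2/4 + 2*u + 2) - 1)/2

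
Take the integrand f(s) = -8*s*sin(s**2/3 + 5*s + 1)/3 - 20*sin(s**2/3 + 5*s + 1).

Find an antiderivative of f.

An antiderivative is F(s) = 4*cos(s**2/3 + 5*s + 1).

f matches the chain-rule pattern g'(h)*h' with inner function h(s) = s**2/3 + 5*s + 1; substituting u = h(s) collapses the integral.
Check: d/ds[4*cos(s**2/3 + 5*s + 1)] = -8*s*sin(s**2/3 + 5*s + 1)/3 - 20*sin(s**2/3 + 5*s + 1) = f(s).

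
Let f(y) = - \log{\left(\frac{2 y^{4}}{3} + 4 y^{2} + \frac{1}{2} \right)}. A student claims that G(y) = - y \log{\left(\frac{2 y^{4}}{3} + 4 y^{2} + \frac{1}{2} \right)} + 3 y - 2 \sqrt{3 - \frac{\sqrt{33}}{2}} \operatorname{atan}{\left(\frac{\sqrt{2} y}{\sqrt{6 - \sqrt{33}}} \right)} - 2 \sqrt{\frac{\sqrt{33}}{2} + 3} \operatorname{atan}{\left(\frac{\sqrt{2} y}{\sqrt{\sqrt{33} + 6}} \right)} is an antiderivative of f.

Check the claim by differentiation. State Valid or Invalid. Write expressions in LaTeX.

d/dy[G] = - \log{\left(\frac{2 y^{4}}{3} + 4 y^{2} + \frac{1}{2} \right)} - 1
d/dy[G] - f(y) = -1 != 0.

Invalid: d/dy[G] - f = -1, which is not 0.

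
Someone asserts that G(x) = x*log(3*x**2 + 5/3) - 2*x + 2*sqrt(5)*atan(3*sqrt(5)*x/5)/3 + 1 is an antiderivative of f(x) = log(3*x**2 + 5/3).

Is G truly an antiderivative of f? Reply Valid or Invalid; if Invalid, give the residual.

Valid. The derivative of G reproduces f.

d/dx[G] = log(3*x**2 + 5/3)
This equals f(x) exactly, so the claim holds.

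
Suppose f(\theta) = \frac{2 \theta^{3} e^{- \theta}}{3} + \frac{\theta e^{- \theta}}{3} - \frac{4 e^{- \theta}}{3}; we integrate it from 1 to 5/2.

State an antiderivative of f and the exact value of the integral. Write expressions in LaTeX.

f has the shape u'v + uv' for u = - \frac{2 \theta^{3}}{3} - 2 \theta^{2} - \frac{13 \theta}{3} - 3 and v = e^{- \theta} — it is the derivative of the product u*v.
F(\theta) = \frac{\left(- 2 \theta^{3} - 6 \theta^{2} - 13 \theta - 9\right) e^{- \theta}}{3} is an antiderivative of f.
Check: d/d\theta[\frac{\left(- 2 \theta^{3} - 6 \theta^{2} - 13 \theta - 9\right) e^{- \theta}}{3}] = \frac{\left(2 \theta^{3} + \theta - 4\right) e^{- \theta}}{3}, which equals f(\theta).
F(5/2) = - \frac{147}{4 e^{\frac{5}{2}}}; F(1) = - \frac{10}{e}.
Integral = F(5/2) - F(1) = - \frac{147}{4 e^{\frac{5}{2}}} + \frac{10}{e}.

Antiderivative: F(\theta) = \frac{\left(- 2 \theta^{3} - 6 \theta^{2} - 13 \theta - 9\right) e^{- \theta}}{3}; value = - \frac{147}{4 e^{\frac{5}{2}}} + \frac{10}{e}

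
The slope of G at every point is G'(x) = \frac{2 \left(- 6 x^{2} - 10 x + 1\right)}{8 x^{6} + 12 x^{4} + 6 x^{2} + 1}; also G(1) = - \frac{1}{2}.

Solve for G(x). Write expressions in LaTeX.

G(x) = - \frac{8 x^{4} + 8 x^{2} - 4 x - 3}{2 \left(2 x^{2} + 1\right)^{2}}

Recognize the product-rule pattern: G'(x) = u'v + uv' with u = \frac{1}{2 x^{4} + 2 x^{2} + \frac{1}{2}}, v = x + \frac{5}{4}, so integration by parts undoes it.
A general antiderivative is \frac{x + \frac{5}{4}}{2 x^{4} + 2 x^{2} + \frac{1}{2}} + C.
The condition gives C = - \frac{1}{2} - (\frac{1}{2}) = -1.
So G(x) = - \frac{8 x^{4} + 8 x^{2} - 4 x - 3}{2 \left(2 x^{2} + 1\right)^{2}}.
Check: d/dx[- \frac{8 x^{4} + 8 x^{2} - 4 x - 3}{2 \left(2 x^{2} + 1\right)^{2}}] = \frac{- 12 x^{2} - 20 x + 2}{8 x^{6} + 12 x^{4} + 6 x^{2} + 1}, which equals G'(x).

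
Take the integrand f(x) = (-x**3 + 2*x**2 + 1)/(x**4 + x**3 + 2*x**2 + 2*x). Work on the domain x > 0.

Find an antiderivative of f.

The denominator factors as x*(x + 1)*(x**2 + 2); partial fractions split f into directly integrable pieces: -(x - 10)/(6*(x**2 + 2)) - 4/(3*(x + 1)) + 1/(2*x).
Check: d/dx[log(x)/2 - 4*log(x + 1)/3 - log(x**2 + 2)/12 + 5*sqrt(2)*atan(sqrt(2)*x/2)/6] = (-x**3 + 2*x**2 + 1)/(x**4 + x**3 + 2*x**2 + 2*x) = f(x).

An antiderivative is F(x) = log(x)/2 - 4*log(x + 1)/3 - log(x**2 + 2)/12 + 5*sqrt(2)*atan(sqrt(2)*x/2)/6.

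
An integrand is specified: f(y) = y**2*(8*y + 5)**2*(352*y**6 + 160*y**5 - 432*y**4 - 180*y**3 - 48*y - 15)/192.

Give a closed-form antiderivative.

An antiderivative is F(y) = 4*(2*y**2 + 5*y/4)**3*(y**5 - 3*y**3/2 - 1/4)/3.

Recognize the product-rule pattern: f = u'v + uv' with u = 4*(2*y**2 + 5*y/4)**3/3, v = y**5 - 3*y**3/2 - 1/4, so integration by parts undoes it.
Check: d/dy[4*(2*y**2 + 5*y/4)**3*(y**5 - 3*y**3/2 - 1/4)/3] = 352*y**10/3 + 200*y**9 - 63*y**8/2 - 1315*y**7/6 - 525*y**6/4 - 631*y**5/16 - 25*y**4 - 25*y**3/2 - 125*y**2/64, which equals f(y).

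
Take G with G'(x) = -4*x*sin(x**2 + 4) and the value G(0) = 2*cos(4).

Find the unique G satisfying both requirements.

The substitution u = x**2 + 4 works: G'(x) is exactly (dG/du)*(du/dx) for that inner function.
A general antiderivative is 2*cos(x**2 + 4) + C.
The condition gives C = 2*cos(4) - (2*cos(4)) = 0.
So G(x) = 2*cos(x**2 + 4).
Check: d/dx[2*cos(x**2 + 4)] = -4*x*sin(x**2 + 4) = G'(x).

G(x) = 2*cos(x**2 + 4)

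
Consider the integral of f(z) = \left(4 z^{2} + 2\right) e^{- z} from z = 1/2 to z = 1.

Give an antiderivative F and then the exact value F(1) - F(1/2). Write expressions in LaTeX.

Recognize the product-rule pattern: f = u'v + uv' with u = - 4 z^{2} - 8 z - 10, v = e^{- z}, so integration by parts undoes it.
F(z) = - 2 \left(2 z^{2} + 4 z + 5\right) e^{- z} is an antiderivative of f.
Check: d/dz[- 2 \left(2 z^{2} + 4 z + 5\right) e^{- z}] = \left(4 z^{2} + 2\right) e^{- z} = f(z).
F(1) = - \frac{22}{e}; F(1/2) = - \frac{15}{e^{\frac{1}{2}}}.
Integral = F(1) - F(1/2) = - \frac{22}{e} + \frac{15}{e^{\frac{1}{2}}}.

Antiderivative: F(z) = - 2 \left(2 z^{2} + 4 z + 5\right) e^{- z}; value = - \frac{22}{e} + \frac{15}{e^{\frac{1}{2}}}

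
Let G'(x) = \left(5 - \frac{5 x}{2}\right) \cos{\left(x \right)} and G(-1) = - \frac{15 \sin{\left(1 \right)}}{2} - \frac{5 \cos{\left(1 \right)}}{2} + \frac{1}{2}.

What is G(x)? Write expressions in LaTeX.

G(x) = - \frac{5 x \sin{\left(x \right)}}{2} + 5 \sin{\left(x \right)} - \frac{5 \cos{\left(x \right)}}{2} + \frac{1}{2}

The proposed G(x) is checked by its d/dx: the result must match the given G'(x).
A general antiderivative is - \frac{5 x \sin{\left(x \right)}}{2} + 5 \sin{\left(x \right)} - \frac{5 \cos{\left(x \right)}}{2} + C.
The condition gives C = - \frac{15 \sin{\left(1 \right)}}{2} - \frac{5 \cos{\left(1 \right)}}{2} + \frac{1}{2} - (- \frac{15 \sin{\left(1 \right)}}{2} - \frac{5 \cos{\left(1 \right)}}{2}) = \frac{1}{2}.
So G(x) = - \frac{5 x \sin{\left(x \right)}}{2} + 5 \sin{\left(x \right)} - \frac{5 \cos{\left(x \right)}}{2} + \frac{1}{2}.
Check: d/dx[- \frac{5 x \sin{\left(x \right)}}{2} + 5 \sin{\left(x \right)} - \frac{5 \cos{\left(x \right)}}{2} + \frac{1}{2}] = - \frac{5 x \cos{\left(x \right)}}{2} + 5 \cos{\left(x \right)}, which equals G'(x).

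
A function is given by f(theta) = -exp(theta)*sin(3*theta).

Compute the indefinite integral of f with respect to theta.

F(theta) = (-sin(3*theta) + 3*cos(3*theta))*exp(theta)/10 + C

Check any antiderivative F(theta) by computing F'(theta) and comparing it with f(theta).
Check: d/dtheta[(-sin(3*theta) + 3*cos(3*theta))*exp(theta)/10] = -exp(theta)*sin(3*theta) = f(theta).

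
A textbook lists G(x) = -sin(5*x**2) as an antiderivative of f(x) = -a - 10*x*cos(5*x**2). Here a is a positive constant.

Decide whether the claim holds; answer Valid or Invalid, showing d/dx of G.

Invalid: d/dx[G] - f = a, which is not 0.

d/dx[G] = -10*x*cos(5*x**2)
d/dx[G] - f(x) = a != 0.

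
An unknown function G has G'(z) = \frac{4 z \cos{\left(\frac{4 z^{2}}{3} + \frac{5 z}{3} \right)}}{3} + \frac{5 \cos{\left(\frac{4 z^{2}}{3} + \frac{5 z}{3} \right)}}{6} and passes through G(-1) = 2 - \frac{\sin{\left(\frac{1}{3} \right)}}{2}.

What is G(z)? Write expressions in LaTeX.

G(z) = \frac{\sin{\left(\frac{4 z^{2}}{3} + \frac{5 z}{3} \right)}}{2} + 2

The substitution u = \frac{4 z^{2}}{3} + \frac{5 z}{3} works: G'(z) is exactly (dG/du)*(du/dz) for that inner function.
A general antiderivative is \frac{\sin{\left(\frac{4 z^{2}}{3} + \frac{5 z}{3} \right)}}{2} + C.
The condition gives C = 2 - \frac{\sin{\left(\frac{1}{3} \right)}}{2} - (- \frac{\sin{\left(\frac{1}{3} \right)}}{2}) = 2.
So G(z) = \frac{\sin{\left(\frac{4 z^{2}}{3} + \frac{5 z}{3} \right)}}{2} + 2.
Check: d/dz[\frac{\sin{\left(\frac{4 z^{2}}{3} + \frac{5 z}{3} \right)}}{2} + 2] = \frac{4 z \cos{\left(\frac{4 z^{2}}{3} + \frac{5 z}{3} \right)}}{3} + \frac{5 \cos{\left(\frac{4 z^{2}}{3} + \frac{5 z}{3} \right)}}{6} = G'(z).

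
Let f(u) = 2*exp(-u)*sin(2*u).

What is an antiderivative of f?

Check any antiderivative F(u) by computing F'(u) and comparing it with f(u).
Check: d/du[-2*exp(-u)*sin(2*u)/5 - 4*exp(-u)*cos(2*u)/5] = 2*exp(-u)*sin(2*u) = f(u).

An antiderivative is F(u) = -2*exp(-u)*sin(2*u)/5 - 4*exp(-u)*cos(2*u)/5.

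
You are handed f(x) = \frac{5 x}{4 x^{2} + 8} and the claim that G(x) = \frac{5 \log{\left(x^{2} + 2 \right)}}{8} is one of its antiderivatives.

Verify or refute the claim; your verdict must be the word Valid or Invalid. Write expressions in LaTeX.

Valid. The derivative of G reproduces f.

d/dx[G] = \frac{5 x}{4 x^{2} + 8}
This equals f(x) exactly, so the claim holds.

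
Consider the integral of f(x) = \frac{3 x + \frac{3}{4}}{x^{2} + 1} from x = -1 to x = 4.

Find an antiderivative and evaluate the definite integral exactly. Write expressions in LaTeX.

Antiderivative: F(x) = \frac{3 \left(2 \log{\left(x^{2} + 1 \right)} + \operatorname{atan}{\left(x \right)}\right)}{4}; value = - \frac{3 \log{\left(2 \right)}}{2} + \frac{3 \pi}{16} + \frac{3 \operatorname{atan}{\left(4 \right)}}{4} + \frac{3 \log{\left(17 \right)}}{2}

Since d/dx undoes antidifferentiation here, F'(x) = f(x) is required of F(x).
F(x) = \frac{3 \left(2 \log{\left(x^{2} + 1 \right)} + \operatorname{atan}{\left(x \right)}\right)}{4} is an antiderivative of f.
Check: d/dx[\frac{3 \left(2 \log{\left(x^{2} + 1 \right)} + \operatorname{atan}{\left(x \right)}\right)}{4}] = \frac{12 x + 3}{4 x^{2} + 4}, which equals f(x).
F(4) = \frac{3 \operatorname{atan}{\left(4 \right)}}{4} + \frac{3 \log{\left(17 \right)}}{2}; F(-1) = - \frac{3 \pi}{16} + \frac{3 \log{\left(2 \right)}}{2}.
Integral = F(4) - F(-1) = - \frac{3 \log{\left(2 \right)}}{2} + \frac{3 \pi}{16} + \frac{3 \operatorname{atan}{\left(4 \right)}}{4} + \frac{3 \log{\left(17 \right)}}{2}.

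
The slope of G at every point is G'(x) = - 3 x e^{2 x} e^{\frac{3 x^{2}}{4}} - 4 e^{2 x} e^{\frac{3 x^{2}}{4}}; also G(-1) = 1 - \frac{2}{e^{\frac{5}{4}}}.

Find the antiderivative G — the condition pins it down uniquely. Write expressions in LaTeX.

G'(x) matches the chain-rule pattern g'(h)*h' with inner function h(x) = \frac{3 x^{2}}{4} + 2 x; substituting u = h(x) collapses the integral.
A general antiderivative is - 2 e^{\frac{3 x^{2}}{4} + 2 x} + C.
The condition gives C = 1 - \frac{2}{e^{\frac{5}{4}}} - (- \frac{2}{e^{\frac{5}{4}}}) = 1.
So G(x) = 1 - 2 e^{\frac{3 x^{2}}{4} + 2 x}.
Check: d/dx[1 - 2 e^{\frac{3 x^{2}}{4} + 2 x}] = - 3 x e^{2 x} e^{\frac{3 x^{2}}{4}} - 4 e^{2 x} e^{\frac{3 x^{2}}{4}} = G'(x).

G(x) = 1 - 2 e^{\frac{3 x^{2}}{4} + 2 x}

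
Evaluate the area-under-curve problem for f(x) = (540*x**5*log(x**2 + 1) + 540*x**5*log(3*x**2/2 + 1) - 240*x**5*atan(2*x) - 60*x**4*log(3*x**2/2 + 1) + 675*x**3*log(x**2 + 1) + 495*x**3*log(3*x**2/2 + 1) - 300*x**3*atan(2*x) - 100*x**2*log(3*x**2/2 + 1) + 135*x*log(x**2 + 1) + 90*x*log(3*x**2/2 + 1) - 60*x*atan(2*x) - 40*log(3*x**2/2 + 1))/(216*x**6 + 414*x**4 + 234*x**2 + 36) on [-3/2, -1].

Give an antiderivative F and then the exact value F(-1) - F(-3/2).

Antiderivative: F(x) = -5*(-9*log(x**2 + 1) + 4*atan(2*x))*log(3*x**2/2 + 1)/36; value = -5*log(13/4)*log(35/8)/4 - 5*log(35/8)*atan(3)/9 + 5*log(5/2)*atan(2)/9 + 5*log(2)*log(5/2)/4

f has the shape u'v + uv' for u = 5*log(x**2 + 1)/4 - 5*atan(2*x)/9 and v = log(3*x**2/2 + 1) — it is the derivative of the product u*v.
F(x) = -5*(-9*log(x**2 + 1) + 4*atan(2*x))*log(3*x**2/2 + 1)/36 is an antiderivative of f.
Check: d/dx[-5*(-9*log(x**2 + 1) + 4*atan(2*x))*log(3*x**2/2 + 1)/36] = (540*x**5*log(x**2 + 1) + 540*x**5*log(3*x**2/2 + 1) - 240*x**5*atan(2*x) - 60*x**4*log(3*x**2/2 + 1) + 675*x**3*log(x**2 + 1) + 495*x**3*log(3*x**2/2 + 1) - 300*x**3*atan(2*x) - 100*x**2*log(3*x**2/2 + 1) + 135*x*log(x**2 + 1) + 90*x*log(3*x**2/2 + 1) - 60*x*atan(2*x) - 40*log(3*x**2/2 + 1))/(216*x**6 + 414*x**4 + 234*x**2 + 36) = f(x).
F(-1) = 5*log(5/2)*atan(2)/9 + 5*log(2)*log(5/2)/4; F(-3/2) = 5*log(35/8)*atan(3)/9 + 5*log(13/4)*log(35/8)/4.
Integral = F(-1) - F(-3/2) = -5*log(13/4)*log(35/8)/4 - 5*log(35/8)*atan(3)/9 + 5*log(5/2)*atan(2)/9 + 5*log(2)*log(5/2)/4.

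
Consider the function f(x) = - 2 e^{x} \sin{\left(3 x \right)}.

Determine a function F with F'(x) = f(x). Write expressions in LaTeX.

For F(x) to be correct the identity F'(x) - f(x) = 0 must hold.
Check: d/dx[\frac{\left(- \sin{\left(3 x \right)} + 3 \cos{\left(3 x \right)}\right) e^{x}}{5}] = - 2 e^{x} \sin{\left(3 x \right)} = f(x).

An antiderivative is F(x) = \frac{\left(- \sin{\left(3 x \right)} + 3 \cos{\left(3 x \right)}\right) e^{x}}{5}.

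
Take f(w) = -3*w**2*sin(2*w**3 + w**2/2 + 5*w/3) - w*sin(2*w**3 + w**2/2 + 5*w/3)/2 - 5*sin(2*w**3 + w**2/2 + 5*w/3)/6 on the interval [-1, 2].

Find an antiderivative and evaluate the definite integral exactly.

Antiderivative: F(w) = cos(2*w**3 + w**2/2 + 5*w/3)/2; value = cos(64/3)/2 - cos(19/6)/2

The substitution u = 2*w**3 + w**2/2 + 5*w/3 works: f is exactly (dF/du)*(du/dw) for that inner function.
F(w) = cos(2*w**3 + w**2/2 + 5*w/3)/2 is an antiderivative of f.
Check: d/dw[cos(2*w**3 + w**2/2 + 5*w/3)/2] = -3*w**2*sin(2*w**3 + w**2/2 + 5*w/3) - w*sin(2*w**3 + w**2/2 + 5*w/3)/2 - 5*sin(2*w**3 + w**2/2 + 5*w/3)/6 = f(w).
F(2) = cos(64/3)/2; F(-1) = cos(19/6)/2.
Integral = F(2) - F(-1) = cos(64/3)/2 - cos(19/6)/2.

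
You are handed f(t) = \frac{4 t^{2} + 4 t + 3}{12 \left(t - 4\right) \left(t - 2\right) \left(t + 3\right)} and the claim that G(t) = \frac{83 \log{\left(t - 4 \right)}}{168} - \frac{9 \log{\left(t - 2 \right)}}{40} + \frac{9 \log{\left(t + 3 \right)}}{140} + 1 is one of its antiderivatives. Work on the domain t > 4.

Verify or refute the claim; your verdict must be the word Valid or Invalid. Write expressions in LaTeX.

d/dt[G] = \frac{4 t^{2} + 4 t + 3}{12 t^{3} - 36 t^{2} - 120 t + 288}
This equals f(t) exactly, so the claim holds.

Valid - the claim checks out under differentiation.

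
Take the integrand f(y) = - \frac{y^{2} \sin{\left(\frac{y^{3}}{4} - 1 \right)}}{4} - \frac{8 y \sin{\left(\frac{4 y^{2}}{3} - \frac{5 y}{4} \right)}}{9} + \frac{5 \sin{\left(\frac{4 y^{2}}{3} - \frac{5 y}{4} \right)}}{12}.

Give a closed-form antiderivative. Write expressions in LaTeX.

An antiderivative is F(y) = \frac{\cos{\left(\frac{4 y^{2}}{3} - \frac{5 y}{4} \right)}}{3} + \frac{\cos{\left(\frac{y^{3}}{4} - 1 \right)}}{3}.

The integrand splits into summands that can be handled one at a time.
Check: d/dy[\frac{\cos{\left(\frac{4 y^{2}}{3} - \frac{5 y}{4} \right)}}{3} + \frac{\cos{\left(\frac{y^{3}}{4} - 1 \right)}}{3}] = - \frac{y^{2} \sin{\left(\frac{y^{3}}{4} - 1 \right)}}{4} - \frac{8 y \sin{\left(\frac{4 y^{2}}{3} - \frac{5 y}{4} \right)}}{9} + \frac{5 \sin{\left(\frac{4 y^{2}}{3} - \frac{5 y}{4} \right)}}{12} = f(y).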